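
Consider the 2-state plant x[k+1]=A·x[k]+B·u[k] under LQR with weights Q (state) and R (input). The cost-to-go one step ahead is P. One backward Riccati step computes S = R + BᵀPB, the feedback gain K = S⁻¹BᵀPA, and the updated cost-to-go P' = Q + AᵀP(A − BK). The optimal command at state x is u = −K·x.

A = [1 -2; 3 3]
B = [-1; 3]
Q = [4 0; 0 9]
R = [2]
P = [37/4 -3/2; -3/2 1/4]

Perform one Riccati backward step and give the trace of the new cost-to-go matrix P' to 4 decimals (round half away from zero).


BᵀP = [-13.7500 2.2500]
S = R + BᵀPB = [2] + [20.5000] = [22.5000]
BᵀPA = [-7.0000 34.2500]
K = S⁻¹·BᵀPA = [-0.3111 1.5222]
A−BK = [0.6889 -0.4778; 3.9333 -1.5667]
AᵀP(A−BK) = [0.3222 -1.0944; -1.0944 5.1139]
P' = Q + AᵀP(A−BK) = [4.3222 -1.0944; -1.0944 14.1139]
tr(P') = 18.4361

18.4361


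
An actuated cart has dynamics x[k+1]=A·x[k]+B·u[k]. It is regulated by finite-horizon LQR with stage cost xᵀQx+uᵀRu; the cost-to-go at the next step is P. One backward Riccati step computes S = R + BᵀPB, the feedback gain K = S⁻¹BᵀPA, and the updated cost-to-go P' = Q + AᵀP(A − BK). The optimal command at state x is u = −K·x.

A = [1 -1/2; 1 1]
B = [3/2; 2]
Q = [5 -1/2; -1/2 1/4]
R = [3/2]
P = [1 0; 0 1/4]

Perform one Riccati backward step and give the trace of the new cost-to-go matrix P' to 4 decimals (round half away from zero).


BᵀP = [1.5000 0.5000]
S = R + BᵀPB = [3/2] + [3.2500] = [4.7500]
BᵀPA = [2.0000 -0.2500]
K = S⁻¹·BᵀPA = [0.4211 -0.0526]
A−BK = [0.3684 -0.4211; 0.1579 1.1053]
AᵀP(A−BK) = [0.4079 -0.1447; -0.1447 0.4868]
P' = Q + AᵀP(A−BK) = [5.4079 -0.6447; -0.6447 0.7368]
tr(P') = 6.1447

6.1447


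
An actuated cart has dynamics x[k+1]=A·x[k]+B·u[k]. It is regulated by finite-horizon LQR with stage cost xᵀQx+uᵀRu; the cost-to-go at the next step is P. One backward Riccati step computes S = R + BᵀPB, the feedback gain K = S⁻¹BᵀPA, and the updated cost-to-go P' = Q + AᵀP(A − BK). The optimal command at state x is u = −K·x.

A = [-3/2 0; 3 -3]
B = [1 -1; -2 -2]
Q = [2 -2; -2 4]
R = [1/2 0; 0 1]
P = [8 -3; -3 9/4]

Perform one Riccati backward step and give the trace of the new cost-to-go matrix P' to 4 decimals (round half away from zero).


BᵀP = [14.0000 -7.5000; -2.0000 -1.5000]
S = R + BᵀPB = [1/2 0; 0 1] + [29.0000 1.0000; 1.0000 5.0000] = [29.5000 1.0000; 1.0000 6.0000]
BᵀPA = [-43.5000 22.5000; -1.5000 4.5000]
K = S⁻¹·BᵀPA = [-1.4744 0.7415; -0.0043 0.6264]
A−BK = [-0.0298 -0.1151; 0.0426 -0.2642]
AᵀP(A−BK) = [1.1058 -0.5561; -0.5561 0.7479]
P' = Q + AᵀP(A−BK) = [3.1058 -2.5561; -2.5561 4.7479]
tr(P') = 7.8537

7.8537


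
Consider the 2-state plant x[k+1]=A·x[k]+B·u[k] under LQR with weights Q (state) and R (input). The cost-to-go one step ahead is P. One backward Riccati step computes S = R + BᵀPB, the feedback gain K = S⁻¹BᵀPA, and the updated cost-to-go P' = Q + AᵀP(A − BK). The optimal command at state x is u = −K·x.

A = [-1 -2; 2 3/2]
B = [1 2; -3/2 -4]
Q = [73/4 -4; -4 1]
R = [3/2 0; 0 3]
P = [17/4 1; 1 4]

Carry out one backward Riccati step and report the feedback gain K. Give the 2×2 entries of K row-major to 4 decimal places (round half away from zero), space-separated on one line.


-0.2571 -0.8000 -0.3815 -0.1412

BᵀP = [2.7500 -5.0000; 4.5000 -14.0000]
S = R + BᵀPB = [3/2 0; 0 3] + [10.2500 25.5000; 25.5000 65.0000] = [11.7500 25.5000; 25.5000 68.0000]
BᵀPA = [-12.7500 -13.0000; -32.5000 -30.0000]
K = S⁻¹·BᵀPA = [-0.2571 -0.8000; -0.3815 -0.1412]
A−BK = [0.0202 -0.9176; 0.0882 -0.2647]
AᵀP(A−BK) = [0.5723 0.2118; 0.2118 5.3647]
P' = Q + AᵀP(A−BK) = [18.8223 -3.7882; -3.7882 6.3647]
tr(P') = 25.1870


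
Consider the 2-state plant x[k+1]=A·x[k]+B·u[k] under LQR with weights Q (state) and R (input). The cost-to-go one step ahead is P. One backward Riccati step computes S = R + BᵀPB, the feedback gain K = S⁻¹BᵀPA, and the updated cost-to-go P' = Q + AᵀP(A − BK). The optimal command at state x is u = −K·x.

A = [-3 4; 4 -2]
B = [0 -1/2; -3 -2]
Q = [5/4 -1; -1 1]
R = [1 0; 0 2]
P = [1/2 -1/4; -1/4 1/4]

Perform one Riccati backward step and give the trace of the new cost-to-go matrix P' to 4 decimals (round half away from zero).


14.9382

BᵀP = [0.7500 -0.7500; 0.2500 -0.3750]
S = R + BᵀPB = [1 0; 0 2] + [2.2500 1.1250; 1.1250 0.6250] = [3.2500 1.1250; 1.1250 2.6250]
BᵀPA = [-5.2500 4.5000; -2.2500 1.7500]
K = S⁻¹·BᵀPA = [-1.5484 1.3548; -0.1935 0.0860]
A−BK = [-3.0968 4.0430; -1.0323 2.2366]
AᵀP(A−BK) = [5.9355 -6.1935; -6.1935 6.7527]
P' = Q + AᵀP(A−BK) = [7.1855 -7.1935; -7.1935 7.7527]
tr(P') = 14.9382


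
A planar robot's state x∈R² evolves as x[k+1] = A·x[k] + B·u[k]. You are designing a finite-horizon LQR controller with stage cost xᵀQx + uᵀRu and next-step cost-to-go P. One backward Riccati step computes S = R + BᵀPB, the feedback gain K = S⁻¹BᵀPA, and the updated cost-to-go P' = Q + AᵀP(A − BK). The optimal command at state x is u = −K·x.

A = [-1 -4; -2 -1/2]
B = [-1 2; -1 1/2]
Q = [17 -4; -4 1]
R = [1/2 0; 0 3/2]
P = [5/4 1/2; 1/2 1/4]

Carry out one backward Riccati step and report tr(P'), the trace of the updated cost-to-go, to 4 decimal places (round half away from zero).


BᵀP = [-1.7500 -0.7500; 2.7500 1.1250]
S = R + BᵀPB = [1/2 0; 0 3/2] + [2.5000 -3.8750; -3.8750 6.0625] = [3.0000 -3.8750; -3.8750 7.5625]
BᵀPA = [3.2500 7.3750; -5.0000 -11.5625]
K = S⁻¹·BᵀPA = [0.6782 1.4297; -0.3136 -0.7963]
A−BK = [0.3055 -0.9776; -1.1650 1.3279]
AᵀP(A−BK) = [0.4776 0.8717; 0.8717 2.3106]
P' = Q + AᵀP(A−BK) = [17.4776 -3.1283; -3.1283 3.3106]
tr(P') = 20.7882

20.7882


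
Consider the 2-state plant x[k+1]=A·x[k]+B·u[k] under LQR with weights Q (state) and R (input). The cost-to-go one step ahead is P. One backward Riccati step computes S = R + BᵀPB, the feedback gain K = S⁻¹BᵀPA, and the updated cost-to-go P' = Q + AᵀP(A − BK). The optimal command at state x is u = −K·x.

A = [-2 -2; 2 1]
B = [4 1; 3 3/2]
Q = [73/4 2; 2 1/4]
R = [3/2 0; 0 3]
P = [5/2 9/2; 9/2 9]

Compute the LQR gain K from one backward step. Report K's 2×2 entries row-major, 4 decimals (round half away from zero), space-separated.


BᵀP = [23.5000 45.0000; 9.2500 18.0000]
S = R + BᵀPB = [3/2 0; 0 3] + [229.0000 91.0000; 91.0000 36.2500] = [230.5000 91.0000; 91.0000 39.2500]
BᵀPA = [43.0000 -2.0000; 17.5000 -0.5000]
K = S⁻¹·BᵀPA = [0.1243 -0.0431; 0.1576 0.0871]
A−BK = [-2.6549 -1.9148; 1.3906 0.9985]
AᵀP(A−BK) = [1.8957 1.3275; 1.3275 0.9574]
P' = Q + AᵀP(A−BK) = [20.1457 3.3275; 3.3275 1.2074]
tr(P') = 21.3532

0.1243 -0.0431 0.1576 0.0871


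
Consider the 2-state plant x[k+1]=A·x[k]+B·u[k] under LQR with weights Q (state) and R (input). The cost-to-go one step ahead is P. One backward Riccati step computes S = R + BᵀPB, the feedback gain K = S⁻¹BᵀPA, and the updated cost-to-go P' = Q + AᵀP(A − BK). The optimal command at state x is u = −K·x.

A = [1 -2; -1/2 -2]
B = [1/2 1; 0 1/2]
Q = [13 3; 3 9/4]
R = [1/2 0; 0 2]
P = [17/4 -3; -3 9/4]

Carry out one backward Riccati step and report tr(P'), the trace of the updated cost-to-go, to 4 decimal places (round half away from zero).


18.0953

BᵀP = [2.1250 -1.5000; 2.7500 -1.8750]
S = R + BᵀPB = [1/2 0; 0 2] + [1.0625 1.3750; 1.3750 1.8125] = [1.5625 1.3750; 1.3750 3.8125]
BᵀPA = [2.8750 -1.2500; 3.6875 -1.7500]
K = S⁻¹·BᵀPA = [1.4486 -0.5802; 0.4448 -0.2498]
A−BK = [-0.1691 -1.4601; -0.7224 -1.8751]
AᵀP(A−BK) = [2.0077 -0.6609; -0.6609 0.8377]
P' = Q + AᵀP(A−BK) = [15.0077 2.3391; 2.3391 3.0877]
tr(P') = 18.0953


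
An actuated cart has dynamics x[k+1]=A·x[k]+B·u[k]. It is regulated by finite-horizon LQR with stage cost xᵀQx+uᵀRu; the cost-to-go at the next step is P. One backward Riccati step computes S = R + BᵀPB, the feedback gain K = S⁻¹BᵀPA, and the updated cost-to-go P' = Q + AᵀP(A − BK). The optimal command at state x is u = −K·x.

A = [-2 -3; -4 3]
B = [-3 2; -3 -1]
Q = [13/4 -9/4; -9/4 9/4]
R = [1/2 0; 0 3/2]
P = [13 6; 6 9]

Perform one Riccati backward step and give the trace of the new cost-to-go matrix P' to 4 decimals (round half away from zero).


BᵀP = [-57.0000 -45.0000; 20.0000 3.0000]
S = R + BᵀPB = [1/2 0; 0 3/2] + [306.0000 -69.0000; -69.0000 37.0000] = [306.5000 -69.0000; -69.0000 38.5000]
BᵀPA = [294.0000 36.0000; -52.0000 -51.0000]
K = S⁻¹·BᵀPA = [1.0983 -0.3030; 0.6177 -1.8677]
A−BK = [0.0595 -0.1736; -0.0875 0.2232]
AᵀP(A−BK) = [1.2278 -2.0361; -2.0361 5.6537]
P' = Q + AᵀP(A−BK) = [4.4778 -4.2861; -4.2861 7.9037]
tr(P') = 12.3816

12.3816


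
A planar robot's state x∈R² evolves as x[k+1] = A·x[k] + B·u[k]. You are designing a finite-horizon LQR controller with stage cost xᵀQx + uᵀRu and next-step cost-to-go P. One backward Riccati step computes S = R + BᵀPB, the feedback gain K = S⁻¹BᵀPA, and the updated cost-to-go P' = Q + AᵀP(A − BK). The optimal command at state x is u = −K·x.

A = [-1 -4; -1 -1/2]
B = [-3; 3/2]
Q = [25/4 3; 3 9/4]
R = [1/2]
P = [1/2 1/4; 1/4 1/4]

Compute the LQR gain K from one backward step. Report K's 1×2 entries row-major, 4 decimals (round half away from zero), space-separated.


BᵀP = [-1.1250 -0.3750]
S = R + BᵀPB = [1/2] + [2.8125] = [3.3125]
BᵀPA = [1.5000 4.6875]
K = S⁻¹·BᵀPA = [0.4528 1.4151]
A−BK = [0.3585 0.2453; -1.6792 -2.6226]
AᵀP(A−BK) = [0.5708 1.1274; 1.1274 2.4292]
P' = Q + AᵀP(A−BK) = [6.8208 4.1274; 4.1274 4.6792]
tr(P') = 11.5000

0.4528 1.4151


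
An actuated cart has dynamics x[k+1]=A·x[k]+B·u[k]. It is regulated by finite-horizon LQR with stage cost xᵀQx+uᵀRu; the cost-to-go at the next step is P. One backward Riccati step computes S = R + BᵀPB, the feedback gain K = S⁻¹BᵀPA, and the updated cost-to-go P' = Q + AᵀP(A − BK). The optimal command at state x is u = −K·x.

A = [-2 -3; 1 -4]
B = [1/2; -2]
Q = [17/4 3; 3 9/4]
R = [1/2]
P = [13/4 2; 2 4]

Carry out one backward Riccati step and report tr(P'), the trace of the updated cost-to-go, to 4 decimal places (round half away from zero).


63.6925

BᵀP = [-2.3750 -7.0000]
S = R + BᵀPB = [1/2] + [12.8125] = [13.3125]
BᵀPA = [-2.2500 35.1250]
K = S⁻¹·BᵀPA = [-0.1690 2.6385]
A−BK = [-1.9155 -4.3192; 0.6620 1.2770]
AᵀP(A−BK) = [8.6197 19.4366; 19.4366 48.5728]
P' = Q + AᵀP(A−BK) = [12.8697 22.4366; 22.4366 50.8228]
tr(P') = 63.6925


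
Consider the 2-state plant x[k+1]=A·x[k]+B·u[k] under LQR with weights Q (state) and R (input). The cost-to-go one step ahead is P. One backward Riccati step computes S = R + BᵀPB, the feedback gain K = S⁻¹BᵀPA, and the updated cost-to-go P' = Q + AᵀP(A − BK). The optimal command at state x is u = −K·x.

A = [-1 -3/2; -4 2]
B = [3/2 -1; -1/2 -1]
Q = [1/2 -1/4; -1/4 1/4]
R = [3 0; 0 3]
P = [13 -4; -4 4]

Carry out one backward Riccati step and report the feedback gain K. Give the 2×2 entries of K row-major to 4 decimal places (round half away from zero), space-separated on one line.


0.8571 -1.3740 1.7143 -0.4208

BᵀP = [21.5000 -8.0000; -9.0000 0.0000]
S = R + BᵀPB = [3 0; 0 3] + [36.2500 -13.5000; -13.5000 9.0000] = [39.2500 -13.5000; -13.5000 12.0000]
BᵀPA = [10.5000 -48.2500; 9.0000 13.5000]
K = S⁻¹·BᵀPA = [0.8571 -1.3740; 1.7143 -0.4208]
A−BK = [-0.5714 0.1403; -1.8571 0.8922]
AᵀP(A−BK) = [20.5714 -10.2857; -10.2857 8.6338]
P' = Q + AᵀP(A−BK) = [21.0714 -10.5357; -10.5357 8.8838]
tr(P') = 29.9552


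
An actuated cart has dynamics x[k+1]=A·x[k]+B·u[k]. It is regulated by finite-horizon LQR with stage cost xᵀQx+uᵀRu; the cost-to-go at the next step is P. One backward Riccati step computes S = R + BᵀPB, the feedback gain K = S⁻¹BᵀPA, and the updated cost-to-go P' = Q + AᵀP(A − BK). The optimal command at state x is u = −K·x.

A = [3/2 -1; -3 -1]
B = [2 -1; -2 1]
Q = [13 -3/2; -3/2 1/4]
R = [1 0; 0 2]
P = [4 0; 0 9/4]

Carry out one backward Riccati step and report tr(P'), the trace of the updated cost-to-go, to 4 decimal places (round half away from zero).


BᵀP = [8.0000 -4.5000; -4.0000 2.2500]
S = R + BᵀPB = [1 0; 0 2] + [25.0000 -12.5000; -12.5000 6.2500] = [26.0000 -12.5000; -12.5000 8.2500]
BᵀPA = [25.5000 -3.5000; -12.7500 1.7500]
K = S⁻¹·BᵀPA = [0.8755 -0.1202; -0.2189 0.0300]
A−BK = [-0.4700 -0.7296; -1.0300 -1.2704]
AᵀP(A−BK) = [4.1330 4.1974; 4.1974 5.7768]
P' = Q + AᵀP(A−BK) = [17.1330 2.6974; 2.6974 6.0268]
tr(P') = 23.1599

23.1599


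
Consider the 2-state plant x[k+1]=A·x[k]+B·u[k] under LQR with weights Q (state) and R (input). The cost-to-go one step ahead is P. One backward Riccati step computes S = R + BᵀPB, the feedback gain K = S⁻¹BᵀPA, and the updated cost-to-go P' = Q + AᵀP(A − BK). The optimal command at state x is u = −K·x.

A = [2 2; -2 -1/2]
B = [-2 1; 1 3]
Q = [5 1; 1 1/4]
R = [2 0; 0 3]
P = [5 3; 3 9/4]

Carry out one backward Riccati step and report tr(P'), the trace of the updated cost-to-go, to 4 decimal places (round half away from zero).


BᵀP = [-7.0000 -3.7500; 14.0000 9.7500]
S = R + BᵀPB = [2 0; 0 3] + [10.2500 -18.2500; -18.2500 43.2500] = [12.2500 -18.2500; -18.2500 46.2500]
BᵀPA = [-6.5000 -12.1250; 8.5000 23.1250]
K = S⁻¹·BᵀPA = [-0.6231 -0.5942; -0.0621 0.2655]
A−BK = [0.8158 0.5460; -1.1906 -0.7024]
AᵀP(A−BK) = [1.4775 1.1306; 1.1306 1.2173]
P' = Q + AᵀP(A−BK) = [6.4775 2.1306; 2.1306 1.4673]
tr(P') = 7.9449

7.9449


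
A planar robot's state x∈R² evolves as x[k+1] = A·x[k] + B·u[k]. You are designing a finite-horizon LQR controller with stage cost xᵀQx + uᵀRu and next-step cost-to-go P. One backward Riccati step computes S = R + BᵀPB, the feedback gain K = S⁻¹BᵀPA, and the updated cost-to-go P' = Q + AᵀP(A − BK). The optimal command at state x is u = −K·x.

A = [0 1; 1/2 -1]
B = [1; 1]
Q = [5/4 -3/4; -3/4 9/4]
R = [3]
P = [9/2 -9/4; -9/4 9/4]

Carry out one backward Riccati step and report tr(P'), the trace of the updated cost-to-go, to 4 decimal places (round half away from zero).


BᵀP = [2.2500 0.0000]
S = R + BᵀPB = [3] + [2.2500] = [5.2500]
BᵀPA = [0.0000 2.2500]
K = S⁻¹·BᵀPA = [0.0000 0.4286]
A−BK = [0.0000 0.5714; 0.5000 -1.4286]
AᵀP(A−BK) = [0.5625 -2.2500; -2.2500 10.2857]
P' = Q + AᵀP(A−BK) = [1.8125 -3.0000; -3.0000 12.5357]
tr(P') = 14.3482

14.3482


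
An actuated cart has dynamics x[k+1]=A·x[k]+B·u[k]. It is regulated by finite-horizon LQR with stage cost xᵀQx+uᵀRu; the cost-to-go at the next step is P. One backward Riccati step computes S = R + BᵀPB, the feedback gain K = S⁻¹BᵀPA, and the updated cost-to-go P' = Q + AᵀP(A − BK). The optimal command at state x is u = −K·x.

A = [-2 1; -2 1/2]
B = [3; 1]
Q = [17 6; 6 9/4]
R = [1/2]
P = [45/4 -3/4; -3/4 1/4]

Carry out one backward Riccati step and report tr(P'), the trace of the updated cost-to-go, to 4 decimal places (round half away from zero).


BᵀP = [33.0000 -2.0000]
S = R + BᵀPB = [1/2] + [97.0000] = [97.5000]
BᵀPA = [-62.0000 32.0000]
K = S⁻¹·BᵀPA = [-0.6359 0.3282]
A−BK = [-0.0923 0.0154; -1.3641 0.1718]
AᵀP(A−BK) = [0.5744 -0.1513; -0.1513 0.0599]
P' = Q + AᵀP(A−BK) = [17.5744 5.8487; 5.8487 2.3099]
tr(P') = 19.8843

19.8843


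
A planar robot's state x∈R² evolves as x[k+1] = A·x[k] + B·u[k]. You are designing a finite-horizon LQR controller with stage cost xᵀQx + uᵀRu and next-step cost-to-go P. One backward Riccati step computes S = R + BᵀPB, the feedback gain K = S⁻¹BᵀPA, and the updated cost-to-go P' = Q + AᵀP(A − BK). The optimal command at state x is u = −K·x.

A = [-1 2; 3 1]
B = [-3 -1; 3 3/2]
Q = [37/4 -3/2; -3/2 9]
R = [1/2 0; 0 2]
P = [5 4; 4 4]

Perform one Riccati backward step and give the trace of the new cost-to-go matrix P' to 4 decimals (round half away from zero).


BᵀP = [-3.0000 0.0000; 1.0000 2.0000]
S = R + BᵀPB = [1/2 0; 0 2] + [9.0000 3.0000; 3.0000 2.0000] = [9.5000 3.0000; 3.0000 4.0000]
BᵀPA = [3.0000 -6.0000; 5.0000 4.0000]
K = S⁻¹·BᵀPA = [-0.1034 -1.2414; 1.3276 1.9310]
A−BK = [0.0172 0.2069; 1.3190 1.8276]
AᵀP(A−BK) = [10.6724 16.0690; 16.0690 24.8276]
P' = Q + AᵀP(A−BK) = [19.9224 14.5690; 14.5690 33.8276]
tr(P') = 53.7500

53.7500


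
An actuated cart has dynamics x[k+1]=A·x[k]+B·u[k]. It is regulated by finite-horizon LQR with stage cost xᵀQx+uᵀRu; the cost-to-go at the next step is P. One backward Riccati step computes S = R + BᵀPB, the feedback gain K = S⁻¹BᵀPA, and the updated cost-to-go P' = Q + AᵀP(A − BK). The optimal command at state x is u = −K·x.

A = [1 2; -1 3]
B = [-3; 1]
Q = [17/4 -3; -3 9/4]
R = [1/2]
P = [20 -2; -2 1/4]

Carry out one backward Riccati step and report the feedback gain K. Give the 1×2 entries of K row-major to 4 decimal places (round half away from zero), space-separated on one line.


-0.3541 -0.5460

BᵀP = [-62.0000 6.2500]
S = R + BᵀPB = [1/2] + [192.2500] = [192.7500]
BᵀPA = [-68.2500 -105.2500]
K = S⁻¹·BᵀPA = [-0.3541 -0.5460]
A−BK = [-0.0623 0.3619; -0.6459 3.5460]
AᵀP(A−BK) = [0.0837 -0.0175; -0.0175 0.7789]
P' = Q + AᵀP(A−BK) = [4.3337 -3.0175; -3.0175 3.0289]
tr(P') = 7.3625


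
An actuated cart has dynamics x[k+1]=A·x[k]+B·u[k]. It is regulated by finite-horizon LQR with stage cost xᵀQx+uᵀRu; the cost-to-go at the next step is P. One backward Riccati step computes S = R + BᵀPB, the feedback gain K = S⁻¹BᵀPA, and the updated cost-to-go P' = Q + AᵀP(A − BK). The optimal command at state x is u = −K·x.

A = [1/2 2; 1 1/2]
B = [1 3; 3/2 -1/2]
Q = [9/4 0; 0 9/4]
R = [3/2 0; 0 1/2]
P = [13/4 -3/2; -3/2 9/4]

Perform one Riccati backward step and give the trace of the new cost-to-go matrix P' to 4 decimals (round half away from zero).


BᵀP = [1.0000 1.8750; 10.5000 -5.6250]
S = R + BᵀPB = [3/2 0; 0 1/2] + [3.8125 2.0625; 2.0625 34.3125] = [5.3125 2.0625; 2.0625 34.8125]
BᵀPA = [2.3750 2.9375; -0.3750 18.1875]
K = S⁻¹·BᵀPA = [0.4619 0.3584; -0.0381 0.5012]
A−BK = [0.1525 0.1380; 0.2881 0.2131]
AᵀP(A−BK) = [0.4513 0.3369; 0.3369 0.3941]
P' = Q + AᵀP(A−BK) = [2.7013 0.3369; 0.3369 2.6441]
tr(P') = 5.3453

5.3453


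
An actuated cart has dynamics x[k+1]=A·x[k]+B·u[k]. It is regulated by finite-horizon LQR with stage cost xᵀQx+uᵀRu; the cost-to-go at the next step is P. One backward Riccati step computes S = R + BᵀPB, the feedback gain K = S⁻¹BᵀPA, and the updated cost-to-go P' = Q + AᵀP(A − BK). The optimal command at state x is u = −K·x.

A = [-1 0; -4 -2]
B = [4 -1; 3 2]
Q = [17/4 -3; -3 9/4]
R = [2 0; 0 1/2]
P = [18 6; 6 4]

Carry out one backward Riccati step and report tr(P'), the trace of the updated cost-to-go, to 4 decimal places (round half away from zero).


8.0658

BᵀP = [90.0000 36.0000; -6.0000 2.0000]
S = R + BᵀPB = [2 0; 0 1/2] + [468.0000 -18.0000; -18.0000 10.0000] = [470.0000 -18.0000; -18.0000 10.5000]
BᵀPA = [-234.0000 -72.0000; -2.0000 -4.0000]
K = S⁻¹·BᵀPA = [-0.5407 -0.1796; -1.1173 -0.6888]
A−BK = [0.0453 0.0295; -0.1434 -0.0837]
AᵀP(A−BK) = [1.2501 0.6029; 0.6029 0.3158]
P' = Q + AᵀP(A−BK) = [5.5001 -2.3971; -2.3971 2.5658]
tr(P') = 8.0658


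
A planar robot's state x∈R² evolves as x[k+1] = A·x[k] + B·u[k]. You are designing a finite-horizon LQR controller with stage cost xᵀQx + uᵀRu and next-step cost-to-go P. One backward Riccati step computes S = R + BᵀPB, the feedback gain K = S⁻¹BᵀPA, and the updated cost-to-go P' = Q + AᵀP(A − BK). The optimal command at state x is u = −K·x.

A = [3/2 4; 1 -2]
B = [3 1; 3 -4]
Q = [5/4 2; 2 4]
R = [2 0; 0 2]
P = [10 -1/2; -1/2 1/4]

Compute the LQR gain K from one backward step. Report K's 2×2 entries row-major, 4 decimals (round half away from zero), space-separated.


BᵀP = [28.5000 -0.7500; 12.0000 -1.5000]
S = R + BᵀPB = [2 0; 0 2] + [83.2500 31.5000; 31.5000 18.0000] = [85.2500 31.5000; 31.5000 20.0000]
BᵀPA = [42.0000 115.5000; 16.5000 51.0000]
K = S⁻¹·BᵀPA = [0.4493 0.9870; 0.1173 0.9954]
A−BK = [0.0347 0.0435; 0.1214 -0.9793]
AᵀP(A−BK) = [0.4428 1.1203; 1.1203 4.2315]
P' = Q + AᵀP(A−BK) = [1.6928 3.1203; 3.1203 8.2315]
tr(P') = 9.9243

0.4493 0.9870 0.1173 0.9954


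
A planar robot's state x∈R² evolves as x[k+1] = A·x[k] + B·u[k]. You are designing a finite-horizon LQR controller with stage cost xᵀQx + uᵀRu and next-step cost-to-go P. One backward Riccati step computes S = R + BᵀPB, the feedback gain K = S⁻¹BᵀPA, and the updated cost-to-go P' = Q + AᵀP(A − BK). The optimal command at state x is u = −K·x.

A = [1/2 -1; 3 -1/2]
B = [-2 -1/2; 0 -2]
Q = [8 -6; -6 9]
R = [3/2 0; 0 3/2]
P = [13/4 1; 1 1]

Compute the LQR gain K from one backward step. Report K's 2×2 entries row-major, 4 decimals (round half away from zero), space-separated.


BᵀP = [-6.5000 -2.0000; -3.6250 -2.5000]
S = R + BᵀPB = [3/2 0; 0 3/2] + [13.0000 7.2500; 7.2500 6.8125] = [14.5000 7.2500; 7.2500 8.3125]
BᵀPA = [-9.2500 7.5000; -9.3125 4.8750]
K = S⁻¹·BᵀPA = [-0.1379 0.3972; -1.0000 0.2400]
A−BK = [-0.2759 -0.0855; 1.0000 -0.0200]
AᵀP(A−BK) = [2.2241 -0.4655; -0.4655 0.3507]
P' = Q + AᵀP(A−BK) = [10.2241 -6.4655; -6.4655 9.3507]
tr(P') = 19.5748

-0.1379 0.3972 -1.0000 0.2400


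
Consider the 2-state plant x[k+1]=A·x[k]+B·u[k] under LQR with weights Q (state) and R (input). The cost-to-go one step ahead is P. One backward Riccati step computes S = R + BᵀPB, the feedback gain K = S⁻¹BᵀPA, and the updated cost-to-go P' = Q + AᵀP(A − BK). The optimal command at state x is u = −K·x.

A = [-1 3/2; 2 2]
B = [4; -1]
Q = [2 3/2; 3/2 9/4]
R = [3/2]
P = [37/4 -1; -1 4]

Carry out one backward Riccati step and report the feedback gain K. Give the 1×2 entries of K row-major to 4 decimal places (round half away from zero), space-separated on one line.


-0.3344 0.2539

BᵀP = [38.0000 -8.0000]
S = R + BᵀPB = [3/2] + [160.0000] = [161.5000]
BᵀPA = [-54.0000 41.0000]
K = S⁻¹·BᵀPA = [-0.3344 0.2539]
A−BK = [0.3375 0.4845; 1.6656 2.2539]
AᵀP(A−BK) = [11.1943 14.8340; 14.8340 20.4038]
P' = Q + AᵀP(A−BK) = [13.1943 16.3340; 16.3340 22.6538]
tr(P') = 35.8481


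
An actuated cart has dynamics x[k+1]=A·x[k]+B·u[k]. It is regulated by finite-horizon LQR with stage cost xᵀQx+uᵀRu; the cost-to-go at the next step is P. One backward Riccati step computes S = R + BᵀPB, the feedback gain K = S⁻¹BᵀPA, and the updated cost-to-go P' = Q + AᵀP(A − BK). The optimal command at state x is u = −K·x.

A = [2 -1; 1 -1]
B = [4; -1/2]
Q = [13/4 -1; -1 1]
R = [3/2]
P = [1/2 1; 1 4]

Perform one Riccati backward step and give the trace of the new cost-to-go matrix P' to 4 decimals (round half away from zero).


BᵀP = [1.5000 2.0000]
S = R + BᵀPB = [3/2] + [5.0000] = [6.5000]
BᵀPA = [5.0000 -3.5000]
K = S⁻¹·BᵀPA = [0.7692 -0.5385]
A−BK = [-1.0769 1.1538; 1.3846 -1.2692]
AᵀP(A−BK) = [6.1538 -5.3077; -5.3077 4.6154]
P' = Q + AᵀP(A−BK) = [9.4038 -6.3077; -6.3077 5.6154]
tr(P') = 15.0192

15.0192


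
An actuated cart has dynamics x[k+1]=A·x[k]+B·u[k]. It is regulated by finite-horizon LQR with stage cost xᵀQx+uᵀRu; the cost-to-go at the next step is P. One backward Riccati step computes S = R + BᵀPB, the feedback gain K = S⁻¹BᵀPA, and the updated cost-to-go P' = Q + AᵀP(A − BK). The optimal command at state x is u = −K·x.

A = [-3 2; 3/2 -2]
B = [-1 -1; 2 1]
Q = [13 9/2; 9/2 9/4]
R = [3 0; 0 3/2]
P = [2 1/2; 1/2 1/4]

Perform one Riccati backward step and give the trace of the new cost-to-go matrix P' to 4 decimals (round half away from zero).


BᵀP = [-1.0000 0.0000; -1.5000 -0.2500]
S = R + BᵀPB = [3 0; 0 3/2] + [1.0000 1.0000; 1.0000 1.2500] = [4.0000 1.0000; 1.0000 2.7500]
BᵀPA = [3.0000 -2.0000; 4.1250 -2.5000]
K = S⁻¹·BᵀPA = [0.4125 -0.3000; 1.3500 -0.8000]
A−BK = [-1.2375 0.9000; -0.6750 -0.6000]
AᵀP(A−BK) = [7.2563 -4.0500; -4.0500 2.4000]
P' = Q + AᵀP(A−BK) = [20.2563 0.4500; 0.4500 4.6500]
tr(P') = 24.9063

24.9063


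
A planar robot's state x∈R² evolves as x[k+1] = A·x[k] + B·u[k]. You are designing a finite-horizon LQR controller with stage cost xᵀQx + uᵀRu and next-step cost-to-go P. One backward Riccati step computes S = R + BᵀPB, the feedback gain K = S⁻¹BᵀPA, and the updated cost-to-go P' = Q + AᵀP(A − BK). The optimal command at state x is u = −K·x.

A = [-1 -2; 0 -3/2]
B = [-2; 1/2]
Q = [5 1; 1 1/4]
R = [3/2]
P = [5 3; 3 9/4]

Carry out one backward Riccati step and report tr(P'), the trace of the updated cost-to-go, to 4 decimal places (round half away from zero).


12.0146

BᵀP = [-8.5000 -4.8750]
S = R + BᵀPB = [3/2] + [14.5625] = [16.0625]
BᵀPA = [8.5000 24.3125]
K = S⁻¹·BᵀPA = [0.5292 1.5136]
A−BK = [0.0584 1.0272; -0.2646 -2.2568]
AᵀP(A−BK) = [0.5019 1.6342; 1.6342 6.2626]
P' = Q + AᵀP(A−BK) = [5.5019 2.6342; 2.6342 6.5126]
tr(P') = 12.0146


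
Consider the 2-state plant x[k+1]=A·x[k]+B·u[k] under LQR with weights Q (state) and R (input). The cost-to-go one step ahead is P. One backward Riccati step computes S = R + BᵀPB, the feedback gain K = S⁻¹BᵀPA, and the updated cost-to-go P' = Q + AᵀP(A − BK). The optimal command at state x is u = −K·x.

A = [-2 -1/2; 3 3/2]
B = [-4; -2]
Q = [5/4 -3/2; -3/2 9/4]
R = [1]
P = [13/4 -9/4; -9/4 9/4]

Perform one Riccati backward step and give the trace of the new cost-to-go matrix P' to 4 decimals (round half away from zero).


BᵀP = [-8.5000 4.5000]
S = R + BᵀPB = [1] + [25.0000] = [26.0000]
BᵀPA = [30.5000 11.0000]
K = S⁻¹·BᵀPA = [1.1731 0.4231]
A−BK = [2.6923 1.1923; 5.3462 2.3462]
AᵀP(A−BK) = [24.4712 10.5962; 10.5962 4.5962]
P' = Q + AᵀP(A−BK) = [25.7212 9.0962; 9.0962 6.8462]
tr(P') = 32.5673

32.5673


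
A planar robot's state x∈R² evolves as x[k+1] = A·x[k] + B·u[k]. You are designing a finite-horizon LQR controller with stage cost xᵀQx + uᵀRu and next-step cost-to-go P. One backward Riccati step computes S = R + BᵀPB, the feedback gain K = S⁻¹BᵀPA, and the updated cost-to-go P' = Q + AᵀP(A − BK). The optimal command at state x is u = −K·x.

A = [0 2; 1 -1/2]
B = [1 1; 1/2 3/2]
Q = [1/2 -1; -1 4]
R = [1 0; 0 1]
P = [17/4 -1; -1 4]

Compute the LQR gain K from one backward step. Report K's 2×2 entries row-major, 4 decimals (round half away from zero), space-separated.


BᵀP = [3.7500 1.0000; 2.7500 5.0000]
S = R + BᵀPB = [1 0; 0 1] + [4.2500 5.2500; 5.2500 10.2500] = [5.2500 5.2500; 5.2500 11.2500]
BᵀPA = [1.0000 7.0000; 5.0000 3.0000]
K = S⁻¹·BᵀPA = [-0.4762 2.0000; 0.6667 -0.6667]
A−BK = [-0.1905 0.6667; 0.2381 -0.5000]
AᵀP(A−BK) = [1.1429 -2.6667; -2.6667 8.0000]
P' = Q + AᵀP(A−BK) = [1.6429 -3.6667; -3.6667 12.0000]
tr(P') = 13.6429

-0.4762 2.0000 0.6667 -0.6667


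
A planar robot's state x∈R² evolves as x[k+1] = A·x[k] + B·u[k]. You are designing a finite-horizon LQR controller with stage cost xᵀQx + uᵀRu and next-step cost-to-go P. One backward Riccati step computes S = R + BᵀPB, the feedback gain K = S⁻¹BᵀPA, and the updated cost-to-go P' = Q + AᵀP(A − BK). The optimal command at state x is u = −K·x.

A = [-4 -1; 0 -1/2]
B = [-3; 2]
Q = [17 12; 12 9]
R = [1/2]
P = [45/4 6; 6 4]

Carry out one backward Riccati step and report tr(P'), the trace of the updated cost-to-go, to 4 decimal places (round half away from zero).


BᵀP = [-21.7500 -10.0000]
S = R + BᵀPB = [1/2] + [45.2500] = [45.7500]
BᵀPA = [87.0000 26.7500]
K = S⁻¹·BᵀPA = [1.9016 0.5847]
A−BK = [1.7049 0.7541; -3.8033 -1.6694]
AᵀP(A−BK) = [14.5574 6.1311; 6.1311 2.6093]
P' = Q + AᵀP(A−BK) = [31.5574 18.1311; 18.1311 11.6093]
tr(P') = 43.1667

43.1667


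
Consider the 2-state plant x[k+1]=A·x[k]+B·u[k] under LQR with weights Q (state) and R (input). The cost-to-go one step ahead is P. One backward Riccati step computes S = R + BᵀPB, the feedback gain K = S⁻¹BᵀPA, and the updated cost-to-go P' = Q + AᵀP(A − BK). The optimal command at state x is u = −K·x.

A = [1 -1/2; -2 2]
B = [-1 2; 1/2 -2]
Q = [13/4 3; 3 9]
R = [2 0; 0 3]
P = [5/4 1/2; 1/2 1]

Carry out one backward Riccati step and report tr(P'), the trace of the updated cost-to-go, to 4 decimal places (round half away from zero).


BᵀP = [-1.0000 0.0000; 1.5000 -1.0000]
S = R + BᵀPB = [2 0; 0 3] + [1.0000 -2.0000; -2.0000 5.0000] = [3.0000 -2.0000; -2.0000 8.0000]
BᵀPA = [-1.0000 0.5000; 3.5000 -2.7500]
K = S⁻¹·BᵀPA = [-0.0500 -0.0750; 0.4250 -0.3625]
A−BK = [0.1000 0.1500; -1.1250 1.3125]
AᵀP(A−BK) = [1.7125 -1.9313; -1.9313 2.3531]
P' = Q + AᵀP(A−BK) = [4.9625 1.0688; 1.0688 11.3531]
tr(P') = 16.3156

16.3156


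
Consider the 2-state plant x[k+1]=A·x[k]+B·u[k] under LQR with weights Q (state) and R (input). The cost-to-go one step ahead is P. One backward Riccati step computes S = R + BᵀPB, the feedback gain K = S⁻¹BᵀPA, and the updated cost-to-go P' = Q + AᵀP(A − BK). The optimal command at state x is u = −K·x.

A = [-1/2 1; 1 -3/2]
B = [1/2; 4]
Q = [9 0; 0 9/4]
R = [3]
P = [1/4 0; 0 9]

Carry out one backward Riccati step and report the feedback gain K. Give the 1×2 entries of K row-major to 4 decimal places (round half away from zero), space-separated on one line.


BᵀP = [0.1250 36.0000]
S = R + BᵀPB = [3] + [144.0625] = [147.0625]
BᵀPA = [35.9375 -53.8750]
K = S⁻¹·BᵀPA = [0.2444 -0.3663]
A−BK = [-0.6222 1.1832; 0.0225 -0.0346]
AᵀP(A−BK) = [0.2805 -0.4596; -0.4596 0.7634]
P' = Q + AᵀP(A−BK) = [9.2805 -0.4596; -0.4596 3.0134]
tr(P') = 12.2939

0.2444 -0.3663


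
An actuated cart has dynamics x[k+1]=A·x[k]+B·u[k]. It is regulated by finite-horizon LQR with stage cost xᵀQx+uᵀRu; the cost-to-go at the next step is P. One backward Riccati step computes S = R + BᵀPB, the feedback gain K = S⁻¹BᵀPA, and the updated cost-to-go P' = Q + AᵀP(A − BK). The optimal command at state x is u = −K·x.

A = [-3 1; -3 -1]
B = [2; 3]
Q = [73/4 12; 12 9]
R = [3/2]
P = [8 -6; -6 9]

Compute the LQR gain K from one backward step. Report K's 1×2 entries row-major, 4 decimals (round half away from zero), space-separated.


BᵀP = [-2.0000 15.0000]
S = R + BᵀPB = [3/2] + [41.0000] = [42.5000]
BᵀPA = [-39.0000 -17.0000]
K = S⁻¹·BᵀPA = [-0.9176 -0.4000]
A−BK = [-1.1647 1.8000; -0.2471 0.2000]
AᵀP(A−BK) = [9.2118 -12.6000; -12.6000 22.2000]
P' = Q + AᵀP(A−BK) = [27.4618 -0.6000; -0.6000 31.2000]
tr(P') = 58.6618

-0.9176 -0.4000


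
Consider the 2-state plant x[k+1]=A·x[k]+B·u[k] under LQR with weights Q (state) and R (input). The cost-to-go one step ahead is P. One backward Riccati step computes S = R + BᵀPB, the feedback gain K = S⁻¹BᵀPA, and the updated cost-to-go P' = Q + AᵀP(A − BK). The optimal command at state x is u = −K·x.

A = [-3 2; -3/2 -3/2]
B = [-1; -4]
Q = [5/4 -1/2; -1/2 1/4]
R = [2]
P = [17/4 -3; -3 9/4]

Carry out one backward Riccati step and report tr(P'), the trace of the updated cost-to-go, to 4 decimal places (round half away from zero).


BᵀP = [7.7500 -6.0000]
S = R + BᵀPB = [2] + [16.2500] = [18.2500]
BᵀPA = [-14.2500 24.5000]
K = S⁻¹·BᵀPA = [-0.7808 1.3425]
A−BK = [-3.7808 3.3425; -4.6233 3.8699]
AᵀP(A−BK) = [5.1858 -5.8074; -5.8074 7.1721]
P' = Q + AᵀP(A−BK) = [6.4358 -6.3074; -6.3074 7.4221]
tr(P') = 13.8579

13.8579


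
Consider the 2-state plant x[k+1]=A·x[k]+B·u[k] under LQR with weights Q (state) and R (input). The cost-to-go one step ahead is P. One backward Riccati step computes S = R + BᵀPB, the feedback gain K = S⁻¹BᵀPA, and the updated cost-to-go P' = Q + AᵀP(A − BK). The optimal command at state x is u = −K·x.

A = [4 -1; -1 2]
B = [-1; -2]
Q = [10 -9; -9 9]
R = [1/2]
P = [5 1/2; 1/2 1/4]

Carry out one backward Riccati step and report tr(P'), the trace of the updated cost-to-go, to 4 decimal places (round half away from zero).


35.1324

BᵀP = [-6.0000 -1.0000]
S = R + BᵀPB = [1/2] + [8.0000] = [8.5000]
BᵀPA = [-23.0000 4.0000]
K = S⁻¹·BᵀPA = [-2.7059 0.4706]
A−BK = [1.2941 -0.5294; -6.4118 2.9412]
AᵀP(A−BK) = [14.0147 -5.1765; -5.1765 2.1176]
P' = Q + AᵀP(A−BK) = [24.0147 -14.1765; -14.1765 11.1176]
tr(P') = 35.1324


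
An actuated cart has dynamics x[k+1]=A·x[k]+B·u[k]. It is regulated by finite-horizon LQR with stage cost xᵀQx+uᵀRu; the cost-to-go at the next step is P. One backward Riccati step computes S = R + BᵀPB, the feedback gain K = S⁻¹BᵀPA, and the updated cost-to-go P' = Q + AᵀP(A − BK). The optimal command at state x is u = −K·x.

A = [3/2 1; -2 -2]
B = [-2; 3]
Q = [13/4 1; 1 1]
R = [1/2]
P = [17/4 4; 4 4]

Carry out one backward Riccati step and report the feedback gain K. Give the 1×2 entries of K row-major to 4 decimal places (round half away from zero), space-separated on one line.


-0.5000 -0.8182

BᵀP = [3.5000 4.0000]
S = R + BᵀPB = [1/2] + [5.0000] = [5.5000]
BᵀPA = [-2.7500 -4.5000]
K = S⁻¹·BᵀPA = [-0.5000 -0.8182]
A−BK = [0.5000 -0.6364; -0.5000 0.4545]
AᵀP(A−BK) = [0.1875 0.1250; 0.1250 0.5682]
P' = Q + AᵀP(A−BK) = [3.4375 1.1250; 1.1250 1.5682]
tr(P') = 5.0057


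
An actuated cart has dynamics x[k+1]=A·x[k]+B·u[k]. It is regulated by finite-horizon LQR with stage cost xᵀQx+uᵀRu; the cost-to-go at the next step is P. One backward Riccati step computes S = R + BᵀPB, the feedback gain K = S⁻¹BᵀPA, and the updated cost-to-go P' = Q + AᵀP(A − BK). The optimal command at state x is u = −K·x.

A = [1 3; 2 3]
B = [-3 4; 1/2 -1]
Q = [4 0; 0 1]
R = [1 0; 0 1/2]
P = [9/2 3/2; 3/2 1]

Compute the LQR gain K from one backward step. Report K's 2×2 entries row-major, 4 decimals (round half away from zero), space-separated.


BᵀP = [-12.7500 -4.0000; 16.5000 5.0000]
S = R + BᵀPB = [1 0; 0 1/2] + [36.2500 -47.0000; -47.0000 61.0000] = [37.2500 -47.0000; -47.0000 61.5000]
BᵀPA = [-20.7500 -50.2500; 26.5000 64.5000]
K = S⁻¹·BᵀPA = [-0.3740 -0.7191; 0.1450 0.4992]
A−BK = [-0.7023 -1.1542; 2.3321 3.8588]
AᵀP(A−BK) = [2.8950 4.8492; 4.8492 8.1653]
P' = Q + AᵀP(A−BK) = [6.8950 4.8492; 4.8492 9.1653]
tr(P') = 16.0603

-0.3740 -0.7191 0.1450 0.4992


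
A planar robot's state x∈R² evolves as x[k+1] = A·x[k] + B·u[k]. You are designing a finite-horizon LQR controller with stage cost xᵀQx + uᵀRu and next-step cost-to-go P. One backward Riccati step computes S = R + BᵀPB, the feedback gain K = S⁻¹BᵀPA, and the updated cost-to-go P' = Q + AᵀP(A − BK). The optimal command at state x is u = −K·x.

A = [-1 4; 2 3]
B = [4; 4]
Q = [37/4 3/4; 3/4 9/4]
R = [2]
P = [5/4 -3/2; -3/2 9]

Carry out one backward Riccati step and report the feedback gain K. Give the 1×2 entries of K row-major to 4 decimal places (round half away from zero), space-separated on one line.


BᵀP = [-1.0000 30.0000]
S = R + BᵀPB = [2] + [116.0000] = [118.0000]
BᵀPA = [61.0000 86.0000]
K = S⁻¹·BᵀPA = [0.5169 0.7288]
A−BK = [-3.0678 1.0847; -0.0678 0.0847]
AᵀP(A−BK) = [11.7161 -2.9576; -2.9576 2.3220]
P' = Q + AᵀP(A−BK) = [20.9661 -2.2076; -2.2076 4.5720]
tr(P') = 25.5381

0.5169 0.7288


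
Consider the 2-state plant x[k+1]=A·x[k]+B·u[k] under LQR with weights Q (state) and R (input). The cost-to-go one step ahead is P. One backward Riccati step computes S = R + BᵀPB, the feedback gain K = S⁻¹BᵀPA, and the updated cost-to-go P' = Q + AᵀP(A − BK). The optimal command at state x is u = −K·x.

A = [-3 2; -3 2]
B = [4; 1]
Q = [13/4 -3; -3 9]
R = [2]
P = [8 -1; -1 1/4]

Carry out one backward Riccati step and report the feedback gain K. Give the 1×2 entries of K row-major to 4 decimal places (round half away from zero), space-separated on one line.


-0.6687 0.4458

BᵀP = [31.0000 -3.7500]
S = R + BᵀPB = [2] + [120.2500] = [122.2500]
BᵀPA = [-81.7500 54.5000]
K = S⁻¹·BᵀPA = [-0.6687 0.4458]
A−BK = [-0.3252 0.2168; -2.3313 1.5542]
AᵀP(A−BK) = [1.5828 -1.0552; -1.0552 0.7035]
P' = Q + AᵀP(A−BK) = [4.8328 -4.0552; -4.0552 9.7035]
tr(P') = 14.5363


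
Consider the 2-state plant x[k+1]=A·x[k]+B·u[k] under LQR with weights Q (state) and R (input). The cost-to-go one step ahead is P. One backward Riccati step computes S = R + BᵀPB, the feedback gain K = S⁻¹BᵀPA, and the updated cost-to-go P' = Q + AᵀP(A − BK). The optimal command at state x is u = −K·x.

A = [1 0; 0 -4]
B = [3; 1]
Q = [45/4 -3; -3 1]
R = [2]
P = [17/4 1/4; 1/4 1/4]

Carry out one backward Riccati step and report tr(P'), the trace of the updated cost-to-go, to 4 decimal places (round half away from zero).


16.0952

BᵀP = [13.0000 1.0000]
S = R + BᵀPB = [2] + [40.0000] = [42.0000]
BᵀPA = [13.0000 -4.0000]
K = S⁻¹·BᵀPA = [0.3095 -0.0952]
A−BK = [0.0714 0.2857; -0.3095 -3.9048]
AᵀP(A−BK) = [0.2262 0.2381; 0.2381 3.6190]
P' = Q + AᵀP(A−BK) = [11.4762 -2.7619; -2.7619 4.6190]
tr(P') = 16.0952


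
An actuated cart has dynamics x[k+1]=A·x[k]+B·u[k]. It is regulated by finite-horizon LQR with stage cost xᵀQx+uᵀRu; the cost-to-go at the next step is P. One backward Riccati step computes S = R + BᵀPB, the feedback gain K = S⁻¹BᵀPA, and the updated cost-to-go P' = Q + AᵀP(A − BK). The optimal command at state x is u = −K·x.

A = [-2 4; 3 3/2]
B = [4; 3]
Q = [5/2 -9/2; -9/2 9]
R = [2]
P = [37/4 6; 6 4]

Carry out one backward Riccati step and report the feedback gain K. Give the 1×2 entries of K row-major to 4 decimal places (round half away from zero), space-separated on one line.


-0.0061 0.8303

BᵀP = [55.0000 36.0000]
S = R + BᵀPB = [2] + [328.0000] = [330.0000]
BᵀPA = [-2.0000 274.0000]
K = S⁻¹·BᵀPA = [-0.0061 0.8303]
A−BK = [-1.9758 0.6788; 3.0182 -0.9909]
AᵀP(A−BK) = [0.9879 -0.3394; -0.3394 1.4970]
P' = Q + AᵀP(A−BK) = [3.4879 -4.8394; -4.8394 10.4970]
tr(P') = 13.9848


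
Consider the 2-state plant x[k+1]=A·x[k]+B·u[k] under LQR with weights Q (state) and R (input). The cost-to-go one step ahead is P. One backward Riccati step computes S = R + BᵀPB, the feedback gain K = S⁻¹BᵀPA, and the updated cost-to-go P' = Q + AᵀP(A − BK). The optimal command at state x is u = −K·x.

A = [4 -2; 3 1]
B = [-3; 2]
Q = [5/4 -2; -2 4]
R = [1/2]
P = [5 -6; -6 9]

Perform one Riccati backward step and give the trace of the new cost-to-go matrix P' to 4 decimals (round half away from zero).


BᵀP = [-27.0000 36.0000]
S = R + BᵀPB = [1/2] + [153.0000] = [153.5000]
BᵀPA = [0.0000 90.0000]
K = S⁻¹·BᵀPA = [0.0000 0.5863]
A−BK = [4.0000 -0.2410; 3.0000 -0.1726]
AᵀP(A−BK) = [17.0000 -1.0000; -1.0000 0.2313]
P' = Q + AᵀP(A−BK) = [18.2500 -3.0000; -3.0000 4.2313]
tr(P') = 22.4813

22.4813


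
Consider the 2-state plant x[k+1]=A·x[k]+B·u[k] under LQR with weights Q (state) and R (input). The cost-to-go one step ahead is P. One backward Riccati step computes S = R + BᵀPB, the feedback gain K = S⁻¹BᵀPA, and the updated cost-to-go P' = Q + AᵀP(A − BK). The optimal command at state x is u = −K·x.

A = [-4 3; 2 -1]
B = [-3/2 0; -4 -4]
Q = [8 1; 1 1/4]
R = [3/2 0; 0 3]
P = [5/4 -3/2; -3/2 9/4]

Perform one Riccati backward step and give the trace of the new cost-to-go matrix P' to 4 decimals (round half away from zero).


19.5398

BᵀP = [4.1250 -6.7500; 6.0000 -9.0000]
S = R + BᵀPB = [3/2 0; 0 3] + [20.8125 27.0000; 27.0000 36.0000] = [22.3125 27.0000; 27.0000 39.0000]
BᵀPA = [-30.0000 19.1250; -42.0000 27.0000]
K = S⁻¹·BᵀPA = [-0.2550 0.1195; -0.9004 0.6096]
A−BK = [-4.3825 3.1793; -2.6215 1.9163]
AᵀP(A−BK) = [7.5339 -5.3127; -5.3127 3.7560]
P' = Q + AᵀP(A−BK) = [15.5339 -4.3127; -4.3127 4.0060]
tr(P') = 19.5398


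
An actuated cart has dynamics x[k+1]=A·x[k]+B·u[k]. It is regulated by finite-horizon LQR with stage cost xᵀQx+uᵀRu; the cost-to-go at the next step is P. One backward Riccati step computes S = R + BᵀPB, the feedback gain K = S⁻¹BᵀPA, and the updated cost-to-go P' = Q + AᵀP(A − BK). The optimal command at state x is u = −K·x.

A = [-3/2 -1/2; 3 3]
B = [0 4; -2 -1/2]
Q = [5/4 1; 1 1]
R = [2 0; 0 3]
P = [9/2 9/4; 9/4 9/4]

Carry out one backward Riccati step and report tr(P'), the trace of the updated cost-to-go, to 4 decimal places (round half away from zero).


BᵀP = [-4.5000 -4.5000; 16.8750 7.8750]
S = R + BᵀPB = [2 0; 0 3] + [9.0000 -15.7500; -15.7500 63.5625] = [11.0000 -15.7500; -15.7500 66.5625]
BᵀPA = [-6.7500 -11.2500; -1.6875 15.1875]
K = S⁻¹·BᵀPA = [-0.9830 -1.0527; -0.2579 -0.0209]
A−BK = [-0.4682 -0.4163; 0.9051 0.8842]
AᵀP(A−BK) = [3.0548 2.9842; 2.9842 3.1001]
P' = Q + AᵀP(A−BK) = [4.3048 3.9842; 3.9842 4.1001]
tr(P') = 8.4048

8.4048
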